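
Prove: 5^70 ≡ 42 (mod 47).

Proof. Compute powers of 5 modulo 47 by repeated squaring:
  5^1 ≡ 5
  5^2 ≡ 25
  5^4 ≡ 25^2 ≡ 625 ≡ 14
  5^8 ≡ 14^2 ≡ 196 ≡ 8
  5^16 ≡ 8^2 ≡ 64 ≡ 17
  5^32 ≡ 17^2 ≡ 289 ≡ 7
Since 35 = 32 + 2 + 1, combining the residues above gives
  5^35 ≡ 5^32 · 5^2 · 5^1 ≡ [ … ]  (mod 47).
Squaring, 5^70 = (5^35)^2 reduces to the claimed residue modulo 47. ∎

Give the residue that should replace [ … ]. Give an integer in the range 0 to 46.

29

Multiply the listed residues: 7 · 25 · 5 = 175 → 875.
Reducing modulo 47: 875 = 18·47 + 29, so 5^35 ≡ 29.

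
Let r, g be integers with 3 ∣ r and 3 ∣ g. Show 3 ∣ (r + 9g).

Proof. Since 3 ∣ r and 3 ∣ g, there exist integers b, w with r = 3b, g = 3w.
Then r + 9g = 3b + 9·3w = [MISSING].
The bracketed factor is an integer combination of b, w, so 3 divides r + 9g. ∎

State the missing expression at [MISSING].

3(b + 9w)

Each term has a factor of 3: 3b + 9·3w = 3·(b + 9w).
Since b + 9w is an integer, 3 ∣ (r + 9g).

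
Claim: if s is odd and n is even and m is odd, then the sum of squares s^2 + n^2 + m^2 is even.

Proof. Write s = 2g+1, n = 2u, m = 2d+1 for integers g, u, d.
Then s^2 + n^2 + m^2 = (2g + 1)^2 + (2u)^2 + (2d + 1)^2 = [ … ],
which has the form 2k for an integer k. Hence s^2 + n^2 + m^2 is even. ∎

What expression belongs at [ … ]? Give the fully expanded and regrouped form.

2(2d^2 + 2d + 2g^2 + 2g + 2u^2 + 1)

Expanding: (2g + 1)^2 + (2u)^2 + (2d + 1)^2 = 4d^2 + 4d + 4g^2 + 4g + 4u^2 + 2.
Every term is even; pulling out the factor of 2 gives 2(2d^2 + 2d + 2g^2 + 2g + 2u^2 + 1).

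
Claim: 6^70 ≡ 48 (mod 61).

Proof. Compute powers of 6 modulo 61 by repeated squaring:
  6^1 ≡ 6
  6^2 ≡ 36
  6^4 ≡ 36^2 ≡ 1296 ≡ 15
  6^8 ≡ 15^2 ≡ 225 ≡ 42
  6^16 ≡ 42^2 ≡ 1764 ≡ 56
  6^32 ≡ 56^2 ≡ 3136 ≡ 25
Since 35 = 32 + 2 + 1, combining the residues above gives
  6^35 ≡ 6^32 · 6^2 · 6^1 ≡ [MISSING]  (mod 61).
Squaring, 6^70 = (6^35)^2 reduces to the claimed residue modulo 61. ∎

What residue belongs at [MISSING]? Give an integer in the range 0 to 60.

32

Multiply the listed residues: 25 · 36 · 6 = 900 → 5400.
Reducing modulo 61: 5400 = 88·61 + 32, so 6^35 ≡ 32.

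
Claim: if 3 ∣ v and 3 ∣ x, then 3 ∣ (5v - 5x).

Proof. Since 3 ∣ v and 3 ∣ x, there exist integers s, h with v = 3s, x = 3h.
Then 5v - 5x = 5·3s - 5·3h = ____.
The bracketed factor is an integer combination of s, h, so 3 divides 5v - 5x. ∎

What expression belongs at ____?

Pull the common 3 out of every term: 5·3s - 5·3h = 3(-5h + 5s).
-5h + 5s is an integer, which exhibits the divisibility.

3(-5h + 5s)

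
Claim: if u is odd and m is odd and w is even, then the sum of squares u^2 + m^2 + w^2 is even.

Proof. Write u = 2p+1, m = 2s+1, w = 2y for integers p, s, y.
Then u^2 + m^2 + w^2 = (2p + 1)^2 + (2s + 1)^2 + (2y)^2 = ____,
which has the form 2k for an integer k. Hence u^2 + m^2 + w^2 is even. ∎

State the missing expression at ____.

Expanding: (2p + 1)^2 + (2s + 1)^2 + (2y)^2 = 4p^2 + 4p + 4s^2 + 4s + 4y^2 + 2.
Every term is even; pulling out the factor of 2 gives 2(2p^2 + 2p + 2s^2 + 2s + 2y^2 + 1).

2(2p^2 + 2p + 2s^2 + 2s + 2y^2 + 1)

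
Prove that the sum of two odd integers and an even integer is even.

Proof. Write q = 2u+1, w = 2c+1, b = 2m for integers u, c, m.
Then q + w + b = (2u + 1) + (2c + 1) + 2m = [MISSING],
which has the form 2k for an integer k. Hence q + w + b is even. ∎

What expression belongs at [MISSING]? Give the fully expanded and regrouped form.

(2u + 1) + (2c + 1) + 2m = 2c + 2m + 2u + 2
= 2(c + m + u + 1).
Since c + m + u + 1 is an integer, the sum is of the form 2k for an integer k.

2(c + m + u + 1)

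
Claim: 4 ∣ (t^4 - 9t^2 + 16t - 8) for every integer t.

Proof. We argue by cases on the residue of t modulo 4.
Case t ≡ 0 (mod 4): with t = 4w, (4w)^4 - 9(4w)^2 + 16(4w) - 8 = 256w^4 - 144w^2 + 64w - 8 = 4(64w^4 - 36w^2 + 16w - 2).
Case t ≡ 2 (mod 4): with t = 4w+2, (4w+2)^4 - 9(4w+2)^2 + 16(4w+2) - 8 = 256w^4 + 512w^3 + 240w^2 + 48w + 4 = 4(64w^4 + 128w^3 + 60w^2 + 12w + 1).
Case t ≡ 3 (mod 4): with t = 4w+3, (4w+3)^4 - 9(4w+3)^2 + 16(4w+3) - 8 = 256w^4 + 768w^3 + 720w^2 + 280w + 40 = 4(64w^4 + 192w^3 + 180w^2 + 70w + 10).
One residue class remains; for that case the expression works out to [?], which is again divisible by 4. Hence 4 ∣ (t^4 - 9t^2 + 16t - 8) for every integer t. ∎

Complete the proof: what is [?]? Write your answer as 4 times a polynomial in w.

Only t ≡ 1 (mod 4) is unaccounted for. Put t = 4w+1:
(4w+1)^4 - 9(4w+1)^2 + 16(4w+1) - 8 expands to 256w^4 + 256w^3 - 48w^2 + 8w,
and factoring out 4 leaves 4(64w^4 + 64w^3 - 12w^2 + 2w).

4(64w^4 + 64w^3 - 12w^2 + 2w)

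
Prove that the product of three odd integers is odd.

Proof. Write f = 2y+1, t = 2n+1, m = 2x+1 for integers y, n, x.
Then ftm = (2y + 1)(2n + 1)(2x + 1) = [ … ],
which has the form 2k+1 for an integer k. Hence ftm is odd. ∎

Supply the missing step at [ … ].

Expanding: (2y + 1)(2n + 1)(2x + 1) = 8nxy + 4nx + 4ny + 2n + 4xy + 2x + 2y + 1.
Every term except the constant is even, so this is 2(4nxy + 2nx + 2ny + n + 2xy + x + y) + 1,
and 4nxy + 2nx + 2ny + n + 2xy + x + y ∈ ℤ gives the required form.

2(4nxy + 2nx + 2ny + n + 2xy + x + y) + 1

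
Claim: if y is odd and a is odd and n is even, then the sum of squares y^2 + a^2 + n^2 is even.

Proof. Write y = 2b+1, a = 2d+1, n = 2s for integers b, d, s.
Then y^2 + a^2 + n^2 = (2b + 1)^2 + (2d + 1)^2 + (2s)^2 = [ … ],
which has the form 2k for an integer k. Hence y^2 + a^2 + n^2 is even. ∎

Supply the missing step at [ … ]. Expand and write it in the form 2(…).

Expanding: (2b + 1)^2 + (2d + 1)^2 + (2s)^2 = 4b^2 + 4b + 4d^2 + 4d + 4s^2 + 2.
Every term is even; pulling out the factor of 2 gives 2(2b^2 + 2b + 2d^2 + 2d + 2s^2 + 1).

2(2b^2 + 2b + 2d^2 + 2d + 2s^2 + 1)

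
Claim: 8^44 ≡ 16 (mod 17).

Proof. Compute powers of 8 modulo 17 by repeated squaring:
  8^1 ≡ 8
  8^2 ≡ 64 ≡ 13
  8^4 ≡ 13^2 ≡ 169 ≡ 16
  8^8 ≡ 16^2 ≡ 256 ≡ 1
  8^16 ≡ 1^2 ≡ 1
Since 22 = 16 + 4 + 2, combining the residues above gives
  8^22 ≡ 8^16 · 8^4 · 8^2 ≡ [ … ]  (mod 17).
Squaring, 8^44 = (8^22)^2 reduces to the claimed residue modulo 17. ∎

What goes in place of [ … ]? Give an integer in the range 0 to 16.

8^16 · 8^4 · 8^2 ≡ 1 · 16 · 13 = 208.
208 mod 17 = 4, so 8^22 ≡ 4 (mod 17).

4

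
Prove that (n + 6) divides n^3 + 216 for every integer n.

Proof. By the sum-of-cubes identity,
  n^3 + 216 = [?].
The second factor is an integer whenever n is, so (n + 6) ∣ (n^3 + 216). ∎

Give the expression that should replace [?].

Polynomial division of n^3 + 216 by n + 6 leaves remainder 0 and quotient n^2 - 6n + 36.
Hence n^3 + 216 = (n + 6)(n^2 - 6n + 36).

(n + 6)(n^2 - 6n + 36)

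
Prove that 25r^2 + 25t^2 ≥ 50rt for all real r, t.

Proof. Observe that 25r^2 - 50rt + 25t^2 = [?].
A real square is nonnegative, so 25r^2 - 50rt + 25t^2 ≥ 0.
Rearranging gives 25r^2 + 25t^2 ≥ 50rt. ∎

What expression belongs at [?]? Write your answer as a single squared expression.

(5r - 5t)^2

25r^2 - 50rt + 25t^2 is a perfect-square trinomial: the outer terms are (5r)^2 and (5t)^2, and the cross term is -2·5r·5t.
So 25r^2 - 50rt + 25t^2 = (5r - 5t)^2 ≥ 0.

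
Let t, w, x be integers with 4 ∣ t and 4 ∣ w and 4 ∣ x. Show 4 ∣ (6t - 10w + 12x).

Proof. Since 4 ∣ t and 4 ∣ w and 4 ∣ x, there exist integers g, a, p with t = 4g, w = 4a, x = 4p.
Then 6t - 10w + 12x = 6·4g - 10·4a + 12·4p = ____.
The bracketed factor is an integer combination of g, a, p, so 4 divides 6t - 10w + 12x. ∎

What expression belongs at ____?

4(-10a + 6g + 12p)

Pull the common 4 out of every term: 6·4g - 10·4a + 12·4p = 4(-10a + 6g + 12p).
-10a + 6g + 12p is an integer, which exhibits the divisibility.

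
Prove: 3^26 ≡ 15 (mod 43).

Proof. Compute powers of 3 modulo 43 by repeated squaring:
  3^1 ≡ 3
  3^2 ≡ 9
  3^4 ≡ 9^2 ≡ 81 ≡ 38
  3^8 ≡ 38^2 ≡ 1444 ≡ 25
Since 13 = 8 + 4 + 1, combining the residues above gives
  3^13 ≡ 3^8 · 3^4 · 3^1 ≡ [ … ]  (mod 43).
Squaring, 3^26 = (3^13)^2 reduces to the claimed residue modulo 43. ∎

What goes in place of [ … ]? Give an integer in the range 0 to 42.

12

Multiply the listed residues: 25 · 38 · 3 = 950 → 2850.
Reducing modulo 43: 2850 = 66·43 + 12, so 3^13 ≡ 12.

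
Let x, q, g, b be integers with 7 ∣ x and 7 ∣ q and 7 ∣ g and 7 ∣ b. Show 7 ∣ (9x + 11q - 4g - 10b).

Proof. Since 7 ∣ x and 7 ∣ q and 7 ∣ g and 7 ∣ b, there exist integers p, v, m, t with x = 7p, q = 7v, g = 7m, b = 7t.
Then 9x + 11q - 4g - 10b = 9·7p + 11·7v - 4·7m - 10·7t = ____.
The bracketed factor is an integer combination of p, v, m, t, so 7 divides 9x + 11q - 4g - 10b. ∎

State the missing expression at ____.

7(-4m + 9p - 10t + 11v)

Each term has a factor of 7: 9·7p + 11·7v - 4·7m - 10·7t = 7·(-4m + 9p - 10t + 11v).
Since -4m + 9p - 10t + 11v is an integer, 7 ∣ (9x + 11q - 4g - 10b).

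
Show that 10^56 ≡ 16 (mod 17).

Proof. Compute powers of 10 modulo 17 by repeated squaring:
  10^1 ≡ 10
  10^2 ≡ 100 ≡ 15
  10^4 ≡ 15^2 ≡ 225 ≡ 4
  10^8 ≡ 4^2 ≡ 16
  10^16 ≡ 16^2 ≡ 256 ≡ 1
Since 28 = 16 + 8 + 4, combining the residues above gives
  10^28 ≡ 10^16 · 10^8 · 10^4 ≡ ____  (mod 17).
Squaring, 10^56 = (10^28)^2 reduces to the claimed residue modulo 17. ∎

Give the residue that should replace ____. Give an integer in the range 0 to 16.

10^16 · 10^8 · 10^4 ≡ 1 · 16 · 4 = 64.
64 mod 17 = 13, so 10^28 ≡ 13 (mod 17).

13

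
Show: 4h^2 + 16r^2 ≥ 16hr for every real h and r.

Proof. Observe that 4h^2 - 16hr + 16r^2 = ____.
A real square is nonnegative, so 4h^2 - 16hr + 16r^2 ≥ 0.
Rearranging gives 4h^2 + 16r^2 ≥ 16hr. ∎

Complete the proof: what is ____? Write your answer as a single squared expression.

4h^2 - 16hr + 16r^2 is a perfect-square trinomial: the outer terms are (2h)^2 and (4r)^2, and the cross term is -2·2h·4r.
So 4h^2 - 16hr + 16r^2 = (2h - 4r)^2 ≥ 0.

(2h - 4r)^2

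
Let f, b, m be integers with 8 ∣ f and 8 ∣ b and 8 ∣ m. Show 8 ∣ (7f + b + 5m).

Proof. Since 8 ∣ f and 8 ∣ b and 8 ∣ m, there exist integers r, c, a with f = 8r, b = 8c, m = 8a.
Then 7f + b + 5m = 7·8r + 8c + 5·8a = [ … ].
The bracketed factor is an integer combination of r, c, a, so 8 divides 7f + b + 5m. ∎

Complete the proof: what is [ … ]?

Pull the common 8 out of every term: 7·8r + 8c + 5·8a = 8(5a + c + 7r).
5a + c + 7r is an integer, which exhibits the divisibility.

8(5a + c + 7r)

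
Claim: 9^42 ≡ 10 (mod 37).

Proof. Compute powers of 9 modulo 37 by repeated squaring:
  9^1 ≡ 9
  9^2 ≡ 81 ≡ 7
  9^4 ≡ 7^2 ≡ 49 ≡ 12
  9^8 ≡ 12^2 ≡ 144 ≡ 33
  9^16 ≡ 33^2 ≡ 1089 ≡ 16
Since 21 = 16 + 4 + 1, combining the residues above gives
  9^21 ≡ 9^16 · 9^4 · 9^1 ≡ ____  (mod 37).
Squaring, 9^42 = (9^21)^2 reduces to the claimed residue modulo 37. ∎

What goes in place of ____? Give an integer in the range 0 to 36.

26

Multiply the listed residues: 16 · 12 · 9 = 192 → 1728.
Reducing modulo 37: 1728 = 46·37 + 26, so 9^21 ≡ 26.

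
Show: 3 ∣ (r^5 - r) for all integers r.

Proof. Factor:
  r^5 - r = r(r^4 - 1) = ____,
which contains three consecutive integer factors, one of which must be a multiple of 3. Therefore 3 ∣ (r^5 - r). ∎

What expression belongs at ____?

r^4 - 1 = (r^2 - 1)(r^2 + 1), and r^2 - 1 = (r-1)(r+1).
So r(r^4 - 1) = (r - 1)r(r + 1)(r^2 + 1).

(r - 1)r(r + 1)(r^2 + 1)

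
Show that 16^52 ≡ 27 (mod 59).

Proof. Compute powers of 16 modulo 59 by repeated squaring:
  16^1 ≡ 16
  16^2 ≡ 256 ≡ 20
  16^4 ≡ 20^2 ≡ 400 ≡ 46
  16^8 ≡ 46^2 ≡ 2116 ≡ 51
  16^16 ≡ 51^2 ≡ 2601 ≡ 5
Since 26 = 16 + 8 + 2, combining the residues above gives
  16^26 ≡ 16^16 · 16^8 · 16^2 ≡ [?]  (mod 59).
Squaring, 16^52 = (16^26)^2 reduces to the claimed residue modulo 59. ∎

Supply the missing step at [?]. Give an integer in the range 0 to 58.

26

Multiply the listed residues: 5 · 51 · 20 = 255 → 5100.
Reducing modulo 59: 5100 = 86·59 + 26, so 16^26 ≡ 26.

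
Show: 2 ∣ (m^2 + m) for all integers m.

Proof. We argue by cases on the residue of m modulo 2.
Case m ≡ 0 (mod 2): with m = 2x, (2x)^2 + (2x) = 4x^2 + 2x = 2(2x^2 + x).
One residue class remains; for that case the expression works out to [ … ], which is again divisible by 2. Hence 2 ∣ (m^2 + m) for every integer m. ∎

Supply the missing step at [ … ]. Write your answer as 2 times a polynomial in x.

The residues treated are {0}, so the missing case is m ≡ 1 (mod 2); write m = 2x+1.
Then (2x+1)^2 + (2x+1) = 4x^2 + 6x + 2 = 2(2x^2 + 3x + 1).

2(2x^2 + 3x + 1)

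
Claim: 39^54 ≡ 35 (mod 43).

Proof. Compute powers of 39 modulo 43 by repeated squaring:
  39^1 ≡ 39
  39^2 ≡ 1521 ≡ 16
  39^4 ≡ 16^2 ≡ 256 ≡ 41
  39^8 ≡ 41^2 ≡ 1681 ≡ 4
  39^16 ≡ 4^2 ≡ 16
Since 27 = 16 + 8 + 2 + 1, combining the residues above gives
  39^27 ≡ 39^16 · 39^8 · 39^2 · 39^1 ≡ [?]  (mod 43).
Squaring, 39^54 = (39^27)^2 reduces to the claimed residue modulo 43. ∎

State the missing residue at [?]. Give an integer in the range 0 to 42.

32

Multiply the listed residues: 16 · 4 · 16 · 39 = 64 → 1024 → 39936.
Reducing modulo 43: 39936 = 928·43 + 32, so 39^27 ≡ 32.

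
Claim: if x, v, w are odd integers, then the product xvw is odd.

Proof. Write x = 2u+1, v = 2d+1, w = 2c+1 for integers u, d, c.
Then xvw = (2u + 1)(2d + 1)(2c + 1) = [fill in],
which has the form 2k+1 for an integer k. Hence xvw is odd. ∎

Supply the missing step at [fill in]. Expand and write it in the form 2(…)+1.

2(4cdu + 2cd + 2cu + c + 2du + d + u) + 1

(2u + 1)(2d + 1)(2c + 1) = 8cdu + 4cd + 4cu + 2c + 4du + 2d + 2u + 1
= 2(4cdu + 2cd + 2cu + c + 2du + d + u) + 1.
Since 4cdu + 2cd + 2cu + c + 2du + d + u is an integer, the product is of the form 2k+1 for an integer k.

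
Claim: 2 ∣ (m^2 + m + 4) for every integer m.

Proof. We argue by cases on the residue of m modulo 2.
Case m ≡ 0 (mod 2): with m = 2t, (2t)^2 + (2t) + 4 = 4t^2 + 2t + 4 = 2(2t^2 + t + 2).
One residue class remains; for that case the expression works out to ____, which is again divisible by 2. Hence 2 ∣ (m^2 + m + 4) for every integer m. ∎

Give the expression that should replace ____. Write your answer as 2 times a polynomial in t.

2(2t^2 + 3t + 3)

Only m ≡ 1 (mod 2) is unaccounted for. Put m = 2t+1:
(2t+1)^2 + (2t+1) + 4 expands to 4t^2 + 6t + 6,
and factoring out 2 leaves 2(2t^2 + 3t + 3).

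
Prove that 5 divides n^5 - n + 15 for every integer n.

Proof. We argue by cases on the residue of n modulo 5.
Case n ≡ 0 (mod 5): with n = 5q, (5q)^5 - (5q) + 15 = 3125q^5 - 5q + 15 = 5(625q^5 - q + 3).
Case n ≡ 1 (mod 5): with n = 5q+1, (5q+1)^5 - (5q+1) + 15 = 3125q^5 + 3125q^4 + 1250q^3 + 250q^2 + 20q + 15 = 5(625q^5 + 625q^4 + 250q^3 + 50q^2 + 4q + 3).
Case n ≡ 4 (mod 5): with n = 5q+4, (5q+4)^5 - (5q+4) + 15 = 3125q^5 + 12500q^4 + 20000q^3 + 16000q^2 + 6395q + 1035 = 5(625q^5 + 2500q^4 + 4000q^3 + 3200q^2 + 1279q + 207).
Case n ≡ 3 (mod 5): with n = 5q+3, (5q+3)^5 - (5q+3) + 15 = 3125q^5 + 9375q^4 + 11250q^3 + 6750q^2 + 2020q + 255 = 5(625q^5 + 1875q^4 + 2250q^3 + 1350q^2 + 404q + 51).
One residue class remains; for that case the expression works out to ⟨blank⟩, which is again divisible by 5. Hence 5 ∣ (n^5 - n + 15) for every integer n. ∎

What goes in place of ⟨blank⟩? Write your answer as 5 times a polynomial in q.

5(625q^5 + 1250q^4 + 1000q^3 + 400q^2 + 79q + 9)

Only n ≡ 2 (mod 5) is unaccounted for. Put n = 5q+2:
(5q+2)^5 - (5q+2) + 15 expands to 3125q^5 + 6250q^4 + 5000q^3 + 2000q^2 + 395q + 45,
and factoring out 5 leaves 5(625q^5 + 1250q^4 + 1000q^3 + 400q^2 + 79q + 9).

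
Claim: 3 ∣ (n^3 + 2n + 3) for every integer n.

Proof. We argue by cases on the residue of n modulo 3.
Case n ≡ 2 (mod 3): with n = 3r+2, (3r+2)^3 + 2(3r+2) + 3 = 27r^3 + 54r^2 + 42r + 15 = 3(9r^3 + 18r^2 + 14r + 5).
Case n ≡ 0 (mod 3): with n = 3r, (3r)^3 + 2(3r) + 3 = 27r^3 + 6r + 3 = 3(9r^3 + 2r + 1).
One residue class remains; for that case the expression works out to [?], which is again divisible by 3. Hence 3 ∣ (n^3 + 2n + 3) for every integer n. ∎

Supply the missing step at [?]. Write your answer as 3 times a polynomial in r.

3(9r^3 + 9r^2 + 5r + 2)

Only n ≡ 1 (mod 3) is unaccounted for. Put n = 3r+1:
(3r+1)^3 + 2(3r+1) + 3 expands to 27r^3 + 27r^2 + 15r + 6,
and factoring out 3 leaves 3(9r^3 + 9r^2 + 5r + 2).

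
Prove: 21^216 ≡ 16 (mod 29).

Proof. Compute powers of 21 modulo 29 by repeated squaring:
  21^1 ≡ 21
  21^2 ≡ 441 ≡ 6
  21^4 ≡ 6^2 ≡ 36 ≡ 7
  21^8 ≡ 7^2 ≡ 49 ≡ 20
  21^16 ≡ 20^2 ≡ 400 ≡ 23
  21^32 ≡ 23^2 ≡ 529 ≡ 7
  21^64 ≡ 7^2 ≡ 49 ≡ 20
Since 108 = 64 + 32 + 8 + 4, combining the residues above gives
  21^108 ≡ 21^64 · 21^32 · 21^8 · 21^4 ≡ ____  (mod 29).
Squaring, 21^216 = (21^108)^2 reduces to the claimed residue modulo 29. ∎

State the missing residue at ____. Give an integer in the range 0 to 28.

21^64 · 21^32 · 21^8 · 21^4 ≡ 20 · 7 · 20 · 7 = 19600.
19600 mod 29 = 25, so 21^108 ≡ 25 (mod 29).

25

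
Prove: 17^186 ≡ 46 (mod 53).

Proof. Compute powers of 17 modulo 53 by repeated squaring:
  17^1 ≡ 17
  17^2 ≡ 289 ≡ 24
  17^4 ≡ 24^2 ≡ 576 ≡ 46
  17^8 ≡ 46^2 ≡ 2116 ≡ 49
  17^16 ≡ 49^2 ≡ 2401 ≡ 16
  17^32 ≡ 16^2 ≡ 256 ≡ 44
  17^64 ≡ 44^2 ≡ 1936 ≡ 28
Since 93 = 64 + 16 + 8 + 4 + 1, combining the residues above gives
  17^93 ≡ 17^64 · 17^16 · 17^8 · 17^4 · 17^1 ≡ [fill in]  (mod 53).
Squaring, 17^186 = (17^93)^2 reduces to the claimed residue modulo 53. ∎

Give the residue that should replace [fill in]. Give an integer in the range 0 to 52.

29

17^64 · 17^16 · 17^8 · 17^4 · 17^1 ≡ 28 · 16 · 49 · 46 · 17 = 17166464.
17166464 mod 53 = 29, so 17^93 ≡ 29 (mod 53).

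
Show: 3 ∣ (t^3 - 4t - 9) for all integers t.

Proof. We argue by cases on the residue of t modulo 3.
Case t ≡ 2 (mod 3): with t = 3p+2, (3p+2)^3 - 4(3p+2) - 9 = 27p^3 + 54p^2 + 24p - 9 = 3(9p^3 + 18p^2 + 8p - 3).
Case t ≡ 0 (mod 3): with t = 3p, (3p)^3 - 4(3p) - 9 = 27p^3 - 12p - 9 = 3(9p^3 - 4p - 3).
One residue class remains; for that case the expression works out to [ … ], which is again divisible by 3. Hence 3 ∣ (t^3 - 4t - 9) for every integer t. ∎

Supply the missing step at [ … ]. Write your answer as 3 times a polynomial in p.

3(9p^3 + 9p^2 - p - 4)

The residues treated are {2, 0}, so the missing case is t ≡ 1 (mod 3); write t = 3p+1.
Then (3p+1)^3 - 4(3p+1) - 9 = 27p^3 + 27p^2 - 3p - 12 = 3(9p^3 + 9p^2 - p - 4).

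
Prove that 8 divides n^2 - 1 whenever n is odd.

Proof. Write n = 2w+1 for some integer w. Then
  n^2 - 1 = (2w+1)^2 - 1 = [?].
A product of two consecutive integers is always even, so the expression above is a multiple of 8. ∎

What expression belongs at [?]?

(2w+1)^2 - 1 = 4w^2 + 4w + 1 - 1 = 4w^2 + 4w = 4w(w+1).
Since w and w+1 are consecutive, w(w+1) is even, and 4·(even) is a multiple of 8.

4w(w + 1)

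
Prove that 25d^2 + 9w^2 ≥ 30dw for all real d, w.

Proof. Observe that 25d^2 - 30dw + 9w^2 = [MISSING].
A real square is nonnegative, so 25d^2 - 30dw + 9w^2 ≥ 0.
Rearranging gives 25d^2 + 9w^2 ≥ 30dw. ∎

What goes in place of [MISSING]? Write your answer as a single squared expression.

The leading and trailing coefficients are 5^2 and 3^2, and 30 = 2·5·3, so the trinomial is (5d - 3w)^2.
Hence 25d^2 - 30dw + 9w^2 ≥ 0.

(5d - 3w)^2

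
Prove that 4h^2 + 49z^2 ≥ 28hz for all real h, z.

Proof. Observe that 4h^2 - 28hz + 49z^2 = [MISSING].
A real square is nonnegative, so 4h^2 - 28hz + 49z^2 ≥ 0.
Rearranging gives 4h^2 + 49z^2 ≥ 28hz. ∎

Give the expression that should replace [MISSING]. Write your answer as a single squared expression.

4h^2 - 28hz + 49z^2 is a perfect-square trinomial: the outer terms are (2h)^2 and (7z)^2, and the cross term is -2·2h·7z.
So 4h^2 - 28hz + 49z^2 = (2h - 7z)^2 ≥ 0.

(2h - 7z)^2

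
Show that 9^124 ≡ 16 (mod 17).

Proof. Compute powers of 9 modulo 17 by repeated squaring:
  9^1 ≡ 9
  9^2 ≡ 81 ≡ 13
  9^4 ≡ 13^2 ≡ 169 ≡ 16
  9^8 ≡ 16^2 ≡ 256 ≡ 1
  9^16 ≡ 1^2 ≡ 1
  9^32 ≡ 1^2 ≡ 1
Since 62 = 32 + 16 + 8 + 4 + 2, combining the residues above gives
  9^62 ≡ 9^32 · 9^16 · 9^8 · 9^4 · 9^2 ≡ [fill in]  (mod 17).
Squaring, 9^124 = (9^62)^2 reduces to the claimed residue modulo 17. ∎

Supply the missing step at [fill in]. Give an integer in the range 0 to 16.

4

9^32 · 9^16 · 9^8 · 9^4 · 9^2 ≡ 1 · 1 · 1 · 16 · 13 = 208.
208 mod 17 = 4, so 9^62 ≡ 4 (mod 17).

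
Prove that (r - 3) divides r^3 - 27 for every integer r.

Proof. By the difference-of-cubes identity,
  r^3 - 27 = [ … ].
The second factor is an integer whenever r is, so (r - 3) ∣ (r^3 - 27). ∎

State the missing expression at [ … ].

(r - 3)(r^2 + 3r + 9)

a^3 - b^3 = (a - b)(a^2 + ab + b^2). With a = r, b = 3:
r^3 - 27 = (r - 3)(r^2 + 3r + 9).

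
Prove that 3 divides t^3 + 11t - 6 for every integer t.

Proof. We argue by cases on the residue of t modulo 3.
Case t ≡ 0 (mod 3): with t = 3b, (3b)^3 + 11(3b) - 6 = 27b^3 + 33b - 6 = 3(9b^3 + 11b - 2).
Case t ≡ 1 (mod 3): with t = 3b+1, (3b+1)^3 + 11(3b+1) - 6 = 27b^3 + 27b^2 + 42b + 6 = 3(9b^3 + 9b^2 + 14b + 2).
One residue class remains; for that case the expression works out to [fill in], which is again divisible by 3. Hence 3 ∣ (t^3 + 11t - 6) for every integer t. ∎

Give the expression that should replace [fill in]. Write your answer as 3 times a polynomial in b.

The residues treated are {0, 1}, so the missing case is t ≡ 2 (mod 3); write t = 3b+2.
Then (3b+2)^3 + 11(3b+2) - 6 = 27b^3 + 54b^2 + 69b + 24 = 3(9b^3 + 18b^2 + 23b + 8).

3(9b^3 + 18b^2 + 23b + 8)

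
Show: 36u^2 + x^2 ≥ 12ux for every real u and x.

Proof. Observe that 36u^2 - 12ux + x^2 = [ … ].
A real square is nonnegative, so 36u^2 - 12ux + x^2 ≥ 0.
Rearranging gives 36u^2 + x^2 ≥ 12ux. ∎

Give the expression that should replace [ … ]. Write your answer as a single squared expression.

36u^2 - 12ux + x^2 is a perfect-square trinomial: the outer terms are (6u)^2 and (x)^2, and the cross term is -2·6u·x.
So 36u^2 - 12ux + x^2 = (6u - x)^2 ≥ 0.

(6u - x)^2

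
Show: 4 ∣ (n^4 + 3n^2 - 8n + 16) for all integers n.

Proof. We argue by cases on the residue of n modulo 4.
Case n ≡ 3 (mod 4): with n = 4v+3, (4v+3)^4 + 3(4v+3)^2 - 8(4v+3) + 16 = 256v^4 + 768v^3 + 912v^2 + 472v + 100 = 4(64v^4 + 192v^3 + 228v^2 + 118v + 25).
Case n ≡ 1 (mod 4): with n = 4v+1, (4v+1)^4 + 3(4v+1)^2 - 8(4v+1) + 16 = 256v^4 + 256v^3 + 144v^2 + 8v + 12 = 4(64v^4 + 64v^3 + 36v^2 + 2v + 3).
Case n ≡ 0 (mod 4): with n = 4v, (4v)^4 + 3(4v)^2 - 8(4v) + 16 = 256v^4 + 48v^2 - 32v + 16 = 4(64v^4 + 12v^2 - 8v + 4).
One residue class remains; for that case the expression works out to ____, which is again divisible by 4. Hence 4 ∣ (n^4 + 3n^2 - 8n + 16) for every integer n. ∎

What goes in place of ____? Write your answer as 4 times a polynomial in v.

4(64v^4 + 128v^3 + 108v^2 + 36v + 7)

The residues treated are {3, 1, 0}, so the missing case is n ≡ 2 (mod 4); write n = 4v+2.
Then (4v+2)^4 + 3(4v+2)^2 - 8(4v+2) + 16 = 256v^4 + 512v^3 + 432v^2 + 144v + 28 = 4(64v^4 + 128v^3 + 108v^2 + 36v + 7).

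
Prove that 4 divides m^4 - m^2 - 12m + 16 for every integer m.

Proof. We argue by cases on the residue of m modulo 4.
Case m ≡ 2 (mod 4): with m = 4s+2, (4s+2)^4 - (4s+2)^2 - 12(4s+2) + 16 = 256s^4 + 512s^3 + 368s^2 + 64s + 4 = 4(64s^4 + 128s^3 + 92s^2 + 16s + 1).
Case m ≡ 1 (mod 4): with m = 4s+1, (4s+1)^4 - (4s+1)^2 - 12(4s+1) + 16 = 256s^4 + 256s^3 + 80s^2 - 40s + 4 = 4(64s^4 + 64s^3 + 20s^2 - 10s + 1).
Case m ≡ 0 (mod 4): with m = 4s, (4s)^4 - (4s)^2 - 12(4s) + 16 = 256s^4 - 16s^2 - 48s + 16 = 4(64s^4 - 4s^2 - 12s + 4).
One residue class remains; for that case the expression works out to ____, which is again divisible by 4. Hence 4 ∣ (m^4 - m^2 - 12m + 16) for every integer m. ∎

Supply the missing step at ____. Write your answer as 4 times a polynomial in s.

4(64s^4 + 192s^3 + 212s^2 + 90s + 13)

Only m ≡ 3 (mod 4) is unaccounted for. Put m = 4s+3:
(4s+3)^4 - (4s+3)^2 - 12(4s+3) + 16 expands to 256s^4 + 768s^3 + 848s^2 + 360s + 52,
and factoring out 4 leaves 4(64s^4 + 192s^3 + 212s^2 + 90s + 13).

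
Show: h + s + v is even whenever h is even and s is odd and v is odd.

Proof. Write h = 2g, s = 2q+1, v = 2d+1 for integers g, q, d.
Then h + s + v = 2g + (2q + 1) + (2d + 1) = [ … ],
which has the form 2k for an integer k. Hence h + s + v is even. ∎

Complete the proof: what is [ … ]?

2(d + g + q + 1)

2g + (2q + 1) + (2d + 1) = 2d + 2g + 2q + 2
= 2(d + g + q + 1).
Since d + g + q + 1 is an integer, the sum is of the form 2k for an integer k.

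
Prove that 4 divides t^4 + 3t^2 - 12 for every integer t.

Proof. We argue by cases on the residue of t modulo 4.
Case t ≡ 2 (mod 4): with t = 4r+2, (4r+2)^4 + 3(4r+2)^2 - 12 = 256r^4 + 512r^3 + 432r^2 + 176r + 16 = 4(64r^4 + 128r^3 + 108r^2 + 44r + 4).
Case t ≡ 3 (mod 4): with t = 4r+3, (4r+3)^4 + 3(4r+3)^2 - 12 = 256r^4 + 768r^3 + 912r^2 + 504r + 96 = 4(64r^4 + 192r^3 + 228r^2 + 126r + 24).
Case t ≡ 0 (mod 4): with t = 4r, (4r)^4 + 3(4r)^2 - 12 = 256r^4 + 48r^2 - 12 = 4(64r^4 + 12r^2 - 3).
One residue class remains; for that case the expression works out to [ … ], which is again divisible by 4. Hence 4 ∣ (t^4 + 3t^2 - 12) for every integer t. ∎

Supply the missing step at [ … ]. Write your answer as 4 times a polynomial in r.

Only t ≡ 1 (mod 4) is unaccounted for. Put t = 4r+1:
(4r+1)^4 + 3(4r+1)^2 - 12 expands to 256r^4 + 256r^3 + 144r^2 + 40r - 8,
and factoring out 4 leaves 4(64r^4 + 64r^3 + 36r^2 + 10r - 2).

4(64r^4 + 64r^3 + 36r^2 + 10r - 2)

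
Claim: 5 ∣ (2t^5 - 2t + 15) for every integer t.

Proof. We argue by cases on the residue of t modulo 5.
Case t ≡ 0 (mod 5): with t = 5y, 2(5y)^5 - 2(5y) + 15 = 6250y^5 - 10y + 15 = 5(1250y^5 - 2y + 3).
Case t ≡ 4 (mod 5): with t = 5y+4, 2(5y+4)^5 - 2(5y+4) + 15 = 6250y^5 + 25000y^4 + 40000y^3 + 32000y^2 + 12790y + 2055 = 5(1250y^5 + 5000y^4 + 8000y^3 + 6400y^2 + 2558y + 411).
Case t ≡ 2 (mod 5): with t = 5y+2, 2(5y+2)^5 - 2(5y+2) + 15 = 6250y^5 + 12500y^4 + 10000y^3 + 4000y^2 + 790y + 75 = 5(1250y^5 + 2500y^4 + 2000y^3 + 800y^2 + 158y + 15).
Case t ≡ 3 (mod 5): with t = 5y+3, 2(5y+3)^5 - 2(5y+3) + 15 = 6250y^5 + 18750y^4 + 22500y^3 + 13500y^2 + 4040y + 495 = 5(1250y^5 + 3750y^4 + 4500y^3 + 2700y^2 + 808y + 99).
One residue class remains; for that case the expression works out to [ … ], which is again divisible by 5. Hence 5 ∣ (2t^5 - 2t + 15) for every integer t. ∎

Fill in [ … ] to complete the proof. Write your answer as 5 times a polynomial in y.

5(1250y^5 + 1250y^4 + 500y^3 + 100y^2 + 8y + 3)

Only t ≡ 1 (mod 5) is unaccounted for. Put t = 5y+1:
2(5y+1)^5 - 2(5y+1) + 15 expands to 6250y^5 + 6250y^4 + 2500y^3 + 500y^2 + 40y + 15,
and factoring out 5 leaves 5(1250y^5 + 1250y^4 + 500y^3 + 100y^2 + 8y + 3).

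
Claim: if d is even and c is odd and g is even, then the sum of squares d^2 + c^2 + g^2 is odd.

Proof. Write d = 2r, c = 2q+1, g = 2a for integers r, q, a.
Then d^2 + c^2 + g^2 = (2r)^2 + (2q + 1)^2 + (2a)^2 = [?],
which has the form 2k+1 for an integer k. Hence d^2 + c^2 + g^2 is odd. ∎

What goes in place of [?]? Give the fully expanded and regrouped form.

Expanding: (2r)^2 + (2q + 1)^2 + (2a)^2 = 4a^2 + 4q^2 + 4q + 4r^2 + 1.
Every term except the constant is even, so this is 2(2a^2 + 2q^2 + 2q + 2r^2) + 1,
and 2a^2 + 2q^2 + 2q + 2r^2 ∈ ℤ gives the required form.

2(2a^2 + 2q^2 + 2q + 2r^2) + 1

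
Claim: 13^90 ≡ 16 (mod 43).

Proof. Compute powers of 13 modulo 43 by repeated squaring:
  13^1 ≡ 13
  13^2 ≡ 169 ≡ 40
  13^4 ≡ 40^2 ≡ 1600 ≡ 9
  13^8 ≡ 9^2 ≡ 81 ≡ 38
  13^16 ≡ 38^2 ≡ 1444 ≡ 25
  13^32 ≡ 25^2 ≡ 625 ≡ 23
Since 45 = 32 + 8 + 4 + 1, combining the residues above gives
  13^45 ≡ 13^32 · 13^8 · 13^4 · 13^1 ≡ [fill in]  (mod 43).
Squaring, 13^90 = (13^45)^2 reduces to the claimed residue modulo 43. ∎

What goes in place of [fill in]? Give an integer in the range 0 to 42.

13^32 · 13^8 · 13^4 · 13^1 ≡ 23 · 38 · 9 · 13 = 102258.
102258 mod 43 = 4, so 13^45 ≡ 4 (mod 43).

4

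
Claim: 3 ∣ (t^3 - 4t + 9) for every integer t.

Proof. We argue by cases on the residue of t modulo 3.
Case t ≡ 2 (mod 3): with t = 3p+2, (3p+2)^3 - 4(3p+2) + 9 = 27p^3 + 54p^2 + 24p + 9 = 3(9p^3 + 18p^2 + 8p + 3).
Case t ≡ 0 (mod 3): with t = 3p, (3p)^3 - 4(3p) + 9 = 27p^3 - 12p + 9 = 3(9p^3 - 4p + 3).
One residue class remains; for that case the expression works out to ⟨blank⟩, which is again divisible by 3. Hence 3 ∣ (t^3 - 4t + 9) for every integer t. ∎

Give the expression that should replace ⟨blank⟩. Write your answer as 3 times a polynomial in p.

3(9p^3 + 9p^2 - p + 2)

The residues treated are {2, 0}, so the missing case is t ≡ 1 (mod 3); write t = 3p+1.
Then (3p+1)^3 - 4(3p+1) + 9 = 27p^3 + 27p^2 - 3p + 6 = 3(9p^3 + 9p^2 - p + 2).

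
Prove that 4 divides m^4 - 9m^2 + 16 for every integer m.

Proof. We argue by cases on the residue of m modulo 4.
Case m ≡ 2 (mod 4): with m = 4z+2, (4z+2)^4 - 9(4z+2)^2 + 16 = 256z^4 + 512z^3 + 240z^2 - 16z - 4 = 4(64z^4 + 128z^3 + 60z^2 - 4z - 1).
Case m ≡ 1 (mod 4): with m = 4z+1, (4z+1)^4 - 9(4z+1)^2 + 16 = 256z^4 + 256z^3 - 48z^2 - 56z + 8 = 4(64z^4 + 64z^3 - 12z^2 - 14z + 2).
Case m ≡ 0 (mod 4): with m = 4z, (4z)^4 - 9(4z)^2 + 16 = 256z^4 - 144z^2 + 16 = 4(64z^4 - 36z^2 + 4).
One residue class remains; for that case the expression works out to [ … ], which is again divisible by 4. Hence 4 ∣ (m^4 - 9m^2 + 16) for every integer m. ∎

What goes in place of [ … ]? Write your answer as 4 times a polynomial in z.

4(64z^4 + 192z^3 + 180z^2 + 54z + 4)

The residues treated are {2, 1, 0}, so the missing case is m ≡ 3 (mod 4); write m = 4z+3.
Then (4z+3)^4 - 9(4z+3)^2 + 16 = 256z^4 + 768z^3 + 720z^2 + 216z + 16 = 4(64z^4 + 192z^3 + 180z^2 + 54z + 4).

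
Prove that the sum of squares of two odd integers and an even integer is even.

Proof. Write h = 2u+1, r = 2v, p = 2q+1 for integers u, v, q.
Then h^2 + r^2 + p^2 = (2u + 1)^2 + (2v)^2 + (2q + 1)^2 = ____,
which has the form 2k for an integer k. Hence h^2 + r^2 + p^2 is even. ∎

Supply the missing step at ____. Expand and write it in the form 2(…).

(2u + 1)^2 + (2v)^2 + (2q + 1)^2 = 4q^2 + 4q + 4u^2 + 4u + 4v^2 + 2
= 2(2q^2 + 2q + 2u^2 + 2u + 2v^2 + 1).
Since 2q^2 + 2q + 2u^2 + 2u + 2v^2 + 1 is an integer, the sum of squares is of the form 2k for an integer k.

2(2q^2 + 2q + 2u^2 + 2u + 2v^2 + 1)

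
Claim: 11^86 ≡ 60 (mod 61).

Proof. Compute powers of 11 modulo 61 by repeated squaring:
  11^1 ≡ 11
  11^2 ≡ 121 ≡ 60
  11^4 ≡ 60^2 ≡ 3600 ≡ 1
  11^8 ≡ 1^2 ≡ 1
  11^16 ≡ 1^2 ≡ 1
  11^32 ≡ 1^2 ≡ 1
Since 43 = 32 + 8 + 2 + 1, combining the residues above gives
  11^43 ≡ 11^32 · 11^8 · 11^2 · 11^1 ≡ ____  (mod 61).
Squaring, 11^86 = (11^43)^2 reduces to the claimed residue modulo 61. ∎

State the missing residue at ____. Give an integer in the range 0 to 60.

50

11^32 · 11^8 · 11^2 · 11^1 ≡ 1 · 1 · 60 · 11 = 660.
660 mod 61 = 50, so 11^43 ≡ 50 (mod 61).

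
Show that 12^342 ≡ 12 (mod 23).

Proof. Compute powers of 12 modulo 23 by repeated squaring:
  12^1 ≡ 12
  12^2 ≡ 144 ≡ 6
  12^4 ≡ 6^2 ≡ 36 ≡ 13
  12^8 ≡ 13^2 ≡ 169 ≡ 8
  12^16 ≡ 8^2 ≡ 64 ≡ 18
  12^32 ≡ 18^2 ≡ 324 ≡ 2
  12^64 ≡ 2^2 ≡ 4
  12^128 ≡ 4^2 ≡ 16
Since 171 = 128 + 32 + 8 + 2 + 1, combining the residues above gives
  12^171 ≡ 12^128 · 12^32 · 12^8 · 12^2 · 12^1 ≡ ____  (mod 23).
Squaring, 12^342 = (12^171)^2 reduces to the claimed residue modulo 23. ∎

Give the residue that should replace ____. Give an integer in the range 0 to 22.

12^128 · 12^32 · 12^8 · 12^2 · 12^1 ≡ 16 · 2 · 8 · 6 · 12 = 18432.
18432 mod 23 = 9, so 12^171 ≡ 9 (mod 23).

9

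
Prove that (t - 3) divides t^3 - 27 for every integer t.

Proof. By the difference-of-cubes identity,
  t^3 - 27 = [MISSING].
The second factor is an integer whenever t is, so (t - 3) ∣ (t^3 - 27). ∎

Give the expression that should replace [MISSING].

(t - 3)(t^2 + 3t + 9)

a^3 - b^3 = (a - b)(a^2 + ab + b^2). With a = t, b = 3:
t^3 - 27 = (t - 3)(t^2 + 3t + 9).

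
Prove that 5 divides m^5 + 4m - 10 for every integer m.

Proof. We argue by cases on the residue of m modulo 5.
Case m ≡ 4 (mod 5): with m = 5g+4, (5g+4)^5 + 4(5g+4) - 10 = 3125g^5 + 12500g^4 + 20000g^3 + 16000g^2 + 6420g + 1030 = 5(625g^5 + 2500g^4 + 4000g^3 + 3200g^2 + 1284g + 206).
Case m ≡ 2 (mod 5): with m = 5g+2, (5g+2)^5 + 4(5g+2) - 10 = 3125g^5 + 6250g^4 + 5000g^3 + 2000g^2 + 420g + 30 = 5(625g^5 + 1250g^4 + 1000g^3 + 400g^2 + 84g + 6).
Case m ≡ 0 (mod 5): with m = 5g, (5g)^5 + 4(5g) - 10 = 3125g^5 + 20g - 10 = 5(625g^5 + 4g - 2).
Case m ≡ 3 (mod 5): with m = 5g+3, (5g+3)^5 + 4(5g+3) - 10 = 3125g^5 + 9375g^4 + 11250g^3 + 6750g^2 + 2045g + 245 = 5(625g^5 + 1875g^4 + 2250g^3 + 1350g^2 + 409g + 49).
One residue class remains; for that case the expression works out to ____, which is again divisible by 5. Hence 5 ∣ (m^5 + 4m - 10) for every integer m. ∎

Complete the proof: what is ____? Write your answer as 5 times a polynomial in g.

The residues treated are {4, 2, 0, 3}, so the missing case is m ≡ 1 (mod 5); write m = 5g+1.
Then (5g+1)^5 + 4(5g+1) - 10 = 3125g^5 + 3125g^4 + 1250g^3 + 250g^2 + 45g - 5 = 5(625g^5 + 625g^4 + 250g^3 + 50g^2 + 9g - 1).

5(625g^5 + 625g^4 + 250g^3 + 50g^2 + 9g - 1)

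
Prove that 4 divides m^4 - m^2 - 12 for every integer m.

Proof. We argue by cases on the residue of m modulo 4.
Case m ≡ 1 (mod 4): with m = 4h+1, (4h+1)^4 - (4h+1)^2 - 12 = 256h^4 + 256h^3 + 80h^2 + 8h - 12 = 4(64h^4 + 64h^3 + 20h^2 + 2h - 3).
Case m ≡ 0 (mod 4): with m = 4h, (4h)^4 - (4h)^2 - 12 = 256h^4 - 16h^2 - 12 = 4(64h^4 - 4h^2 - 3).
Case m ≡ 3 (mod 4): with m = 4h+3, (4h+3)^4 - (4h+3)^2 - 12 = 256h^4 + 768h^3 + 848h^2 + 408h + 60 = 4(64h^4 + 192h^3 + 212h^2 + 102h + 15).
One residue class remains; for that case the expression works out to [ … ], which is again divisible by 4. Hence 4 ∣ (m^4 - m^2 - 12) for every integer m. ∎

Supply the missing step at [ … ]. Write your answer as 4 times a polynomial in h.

4(64h^4 + 128h^3 + 92h^2 + 28h)

The residues treated are {1, 0, 3}, so the missing case is m ≡ 2 (mod 4); write m = 4h+2.
Then (4h+2)^4 - (4h+2)^2 - 12 = 256h^4 + 512h^3 + 368h^2 + 112h = 4(64h^4 + 128h^3 + 92h^2 + 28h).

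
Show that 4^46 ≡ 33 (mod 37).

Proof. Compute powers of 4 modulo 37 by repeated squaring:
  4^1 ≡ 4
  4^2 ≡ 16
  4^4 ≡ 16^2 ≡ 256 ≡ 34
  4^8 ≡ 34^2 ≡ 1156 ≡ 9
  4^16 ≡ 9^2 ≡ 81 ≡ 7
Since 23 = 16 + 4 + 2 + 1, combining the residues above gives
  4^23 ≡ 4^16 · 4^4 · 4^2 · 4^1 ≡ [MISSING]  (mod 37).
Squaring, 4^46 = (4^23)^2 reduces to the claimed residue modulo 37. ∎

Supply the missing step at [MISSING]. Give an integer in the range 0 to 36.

4^16 · 4^4 · 4^2 · 4^1 ≡ 7 · 34 · 16 · 4 = 15232.
15232 mod 37 = 25, so 4^23 ≡ 25 (mod 37).

25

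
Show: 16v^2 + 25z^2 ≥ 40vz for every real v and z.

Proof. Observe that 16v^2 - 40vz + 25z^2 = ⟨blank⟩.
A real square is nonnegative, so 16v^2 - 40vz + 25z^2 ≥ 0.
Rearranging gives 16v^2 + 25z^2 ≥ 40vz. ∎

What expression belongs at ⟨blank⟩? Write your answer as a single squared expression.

(4v - 5z)^2

16v^2 - 40vz + 25z^2 is a perfect-square trinomial: the outer terms are (4v)^2 and (5z)^2, and the cross term is -2·4v·5z.
So 16v^2 - 40vz + 25z^2 = (4v - 5z)^2 ≥ 0.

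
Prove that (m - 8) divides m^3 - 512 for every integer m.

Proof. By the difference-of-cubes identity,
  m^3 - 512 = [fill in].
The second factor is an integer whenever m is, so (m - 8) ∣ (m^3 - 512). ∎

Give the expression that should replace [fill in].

(m - 8)(m^2 + 8m + 64)

a^3 - b^3 = (a - b)(a^2 + ab + b^2). With a = m, b = 8:
m^3 - 512 = (m - 8)(m^2 + 8m + 64).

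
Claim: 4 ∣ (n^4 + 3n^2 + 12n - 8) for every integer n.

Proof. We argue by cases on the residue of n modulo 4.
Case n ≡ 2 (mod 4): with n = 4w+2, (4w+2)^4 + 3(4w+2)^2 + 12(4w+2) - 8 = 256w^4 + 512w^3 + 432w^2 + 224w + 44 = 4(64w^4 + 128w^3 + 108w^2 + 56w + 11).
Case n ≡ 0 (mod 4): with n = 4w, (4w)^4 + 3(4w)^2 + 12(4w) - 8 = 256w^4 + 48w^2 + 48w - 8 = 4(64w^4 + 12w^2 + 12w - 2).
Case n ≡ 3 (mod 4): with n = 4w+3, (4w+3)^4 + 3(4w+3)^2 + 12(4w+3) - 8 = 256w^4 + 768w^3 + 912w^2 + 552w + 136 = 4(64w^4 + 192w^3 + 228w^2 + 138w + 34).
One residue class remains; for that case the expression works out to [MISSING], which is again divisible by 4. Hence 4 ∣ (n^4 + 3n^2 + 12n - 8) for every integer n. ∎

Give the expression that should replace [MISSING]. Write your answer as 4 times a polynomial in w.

The residues treated are {2, 0, 3}, so the missing case is n ≡ 1 (mod 4); write n = 4w+1.
Then (4w+1)^4 + 3(4w+1)^2 + 12(4w+1) - 8 = 256w^4 + 256w^3 + 144w^2 + 88w + 8 = 4(64w^4 + 64w^3 + 36w^2 + 22w + 2).

4(64w^4 + 64w^3 + 36w^2 + 22w + 2)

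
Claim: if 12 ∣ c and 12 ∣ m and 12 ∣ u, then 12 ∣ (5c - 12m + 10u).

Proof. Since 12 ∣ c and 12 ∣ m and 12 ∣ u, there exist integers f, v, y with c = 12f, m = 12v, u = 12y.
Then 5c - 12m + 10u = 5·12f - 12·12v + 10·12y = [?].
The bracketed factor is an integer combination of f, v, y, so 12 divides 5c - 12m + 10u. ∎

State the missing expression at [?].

Pull the common 12 out of every term: 5·12f - 12·12v + 10·12y = 12(5f - 12v + 10y).
5f - 12v + 10y is an integer, which exhibits the divisibility.

12(5f - 12v + 10y)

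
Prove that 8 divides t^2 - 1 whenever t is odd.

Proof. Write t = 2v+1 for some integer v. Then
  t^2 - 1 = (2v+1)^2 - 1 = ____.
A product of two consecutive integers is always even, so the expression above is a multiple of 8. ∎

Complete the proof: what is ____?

4v(v + 1)

(2v+1)^2 - 1 = 4v^2 + 4v + 1 - 1 = 4v^2 + 4v = 4v(v+1).
Since v and v+1 are consecutive, v(v+1) is even, and 4·(even) is a multiple of 8.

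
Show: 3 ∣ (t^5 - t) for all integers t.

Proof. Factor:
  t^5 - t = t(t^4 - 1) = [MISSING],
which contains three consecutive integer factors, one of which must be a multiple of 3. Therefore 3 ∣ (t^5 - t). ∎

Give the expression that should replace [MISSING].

t^4 - 1 = (t^2 - 1)(t^2 + 1), and t^2 - 1 = (t-1)(t+1).
So t(t^4 - 1) = (t - 1)t(t + 1)(t^2 + 1).

(t - 1)t(t + 1)(t^2 + 1)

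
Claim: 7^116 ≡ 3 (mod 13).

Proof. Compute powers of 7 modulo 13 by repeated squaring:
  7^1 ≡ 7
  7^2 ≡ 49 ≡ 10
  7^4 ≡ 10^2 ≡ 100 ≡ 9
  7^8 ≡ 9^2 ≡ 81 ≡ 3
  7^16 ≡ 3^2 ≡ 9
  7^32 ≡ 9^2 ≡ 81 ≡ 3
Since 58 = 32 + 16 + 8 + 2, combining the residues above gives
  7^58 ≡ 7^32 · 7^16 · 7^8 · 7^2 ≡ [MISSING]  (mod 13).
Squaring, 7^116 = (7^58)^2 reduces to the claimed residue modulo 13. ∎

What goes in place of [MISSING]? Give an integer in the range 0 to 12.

7^32 · 7^16 · 7^8 · 7^2 ≡ 3 · 9 · 3 · 10 = 810.
810 mod 13 = 4, so 7^58 ≡ 4 (mod 13).

4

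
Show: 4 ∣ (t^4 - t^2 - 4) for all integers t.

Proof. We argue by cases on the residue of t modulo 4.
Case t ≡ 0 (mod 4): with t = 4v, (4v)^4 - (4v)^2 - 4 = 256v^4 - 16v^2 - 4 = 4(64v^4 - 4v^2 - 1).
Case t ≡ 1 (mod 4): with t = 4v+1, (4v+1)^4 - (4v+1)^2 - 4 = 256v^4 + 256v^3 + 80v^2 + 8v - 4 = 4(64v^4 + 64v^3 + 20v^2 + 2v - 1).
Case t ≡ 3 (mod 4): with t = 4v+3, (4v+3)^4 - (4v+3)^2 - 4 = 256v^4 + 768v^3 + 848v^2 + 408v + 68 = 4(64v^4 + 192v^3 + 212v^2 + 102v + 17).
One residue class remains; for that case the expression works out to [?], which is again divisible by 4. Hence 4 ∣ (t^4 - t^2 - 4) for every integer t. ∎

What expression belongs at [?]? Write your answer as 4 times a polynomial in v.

The residues treated are {0, 1, 3}, so the missing case is t ≡ 2 (mod 4); write t = 4v+2.
Then (4v+2)^4 - (4v+2)^2 - 4 = 256v^4 + 512v^3 + 368v^2 + 112v + 8 = 4(64v^4 + 128v^3 + 92v^2 + 28v + 2).

4(64v^4 + 128v^3 + 92v^2 + 28v + 2)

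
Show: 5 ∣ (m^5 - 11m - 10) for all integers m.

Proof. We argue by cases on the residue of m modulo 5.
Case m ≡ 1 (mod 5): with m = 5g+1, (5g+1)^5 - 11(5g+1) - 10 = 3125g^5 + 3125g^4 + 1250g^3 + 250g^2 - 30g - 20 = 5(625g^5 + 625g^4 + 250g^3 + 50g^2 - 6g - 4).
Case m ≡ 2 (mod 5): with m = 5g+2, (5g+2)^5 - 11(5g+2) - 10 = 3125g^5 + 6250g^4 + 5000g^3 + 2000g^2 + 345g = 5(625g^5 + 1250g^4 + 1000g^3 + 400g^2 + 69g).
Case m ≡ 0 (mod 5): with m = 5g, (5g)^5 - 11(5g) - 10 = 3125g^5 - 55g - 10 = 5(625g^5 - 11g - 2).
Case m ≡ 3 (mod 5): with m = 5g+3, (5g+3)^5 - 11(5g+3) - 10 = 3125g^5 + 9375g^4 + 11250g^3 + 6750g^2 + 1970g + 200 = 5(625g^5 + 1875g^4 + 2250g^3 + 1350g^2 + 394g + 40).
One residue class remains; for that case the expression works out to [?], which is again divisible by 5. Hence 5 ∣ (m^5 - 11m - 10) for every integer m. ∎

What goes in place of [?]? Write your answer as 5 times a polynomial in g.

Only m ≡ 4 (mod 5) is unaccounted for. Put m = 5g+4:
(5g+4)^5 - 11(5g+4) - 10 expands to 3125g^5 + 12500g^4 + 20000g^3 + 16000g^2 + 6345g + 970,
and factoring out 5 leaves 5(625g^5 + 2500g^4 + 4000g^3 + 3200g^2 + 1269g + 194).

5(625g^5 + 2500g^4 + 4000g^3 + 3200g^2 + 1269g + 194)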